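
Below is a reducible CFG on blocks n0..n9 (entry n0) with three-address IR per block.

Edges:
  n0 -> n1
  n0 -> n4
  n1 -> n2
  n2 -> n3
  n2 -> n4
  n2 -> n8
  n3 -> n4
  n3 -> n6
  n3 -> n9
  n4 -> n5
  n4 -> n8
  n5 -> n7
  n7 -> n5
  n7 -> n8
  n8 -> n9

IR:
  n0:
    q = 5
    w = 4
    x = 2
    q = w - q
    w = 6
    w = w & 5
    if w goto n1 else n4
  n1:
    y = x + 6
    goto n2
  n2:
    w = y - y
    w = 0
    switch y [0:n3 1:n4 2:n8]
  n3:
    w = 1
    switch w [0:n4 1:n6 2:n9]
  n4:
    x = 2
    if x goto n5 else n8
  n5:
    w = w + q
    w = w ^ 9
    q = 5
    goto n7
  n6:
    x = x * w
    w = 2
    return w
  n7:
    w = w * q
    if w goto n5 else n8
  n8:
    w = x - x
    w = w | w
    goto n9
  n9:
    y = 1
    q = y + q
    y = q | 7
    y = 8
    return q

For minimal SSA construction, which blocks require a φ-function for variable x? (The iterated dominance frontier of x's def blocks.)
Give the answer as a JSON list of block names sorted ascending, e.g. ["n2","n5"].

Answer: ["n8", "n9"]

Working:
idom tree: n1←n0 n2←n1 n3←n2 n4←n0 n5←n4 n6←n3 n7←n5 n8←n0 n9←n0
Join-block Dom:
  n4: preds {n0,n2,n3}: {n0} ∩ {n0,n1,n2} ∩ {n0,n1,n2,n3} = {n0}; idom=n0
  n5: preds {n4,n7}: {n0,n4} ∩ {n0,n4,n5,n7} = {n0,n4}; idom=n4
  n8: preds {n2,n4,n7}: {n0,n1,n2} ∩ {n0,n4} ∩ {n0,n4,n5,n7} = {n0}; idom=n0
  n9: preds {n3,n8}: {n0,n1,n2,n3} ∩ {n0,n8} = {n0}; idom=n0

DF walk-up:
  n4←n0: walk · to n0
  n4←n2: walk n2→n1 to n0
  n4←n3: walk n3→n2→n1 to n0
  n5←n4: walk · to n4
  n5←n7: walk n7→n5 to n4
  n8←n2: walk n2→n1 to n0
  n8←n4: walk n4 to n0
  n8←n7: walk n7→n5→n4 to n0
  n9←n3: walk n3→n2→n1 to n0
  n9←n8: walk n8 to n0
  n0 → ∅
  n1 → {n4,n8,n9}
  n2 → {n4,n8,n9}
  n3 → {n4,n9}
  n4 → {n8}
  n5 → {n5,n8}
  n6 → ∅
  n7 → {n5,n8}
  n8 → {n9}
  n9 → ∅

φ for x: defs {n0,n4,n6}
  DF⁺ = {n8,n9}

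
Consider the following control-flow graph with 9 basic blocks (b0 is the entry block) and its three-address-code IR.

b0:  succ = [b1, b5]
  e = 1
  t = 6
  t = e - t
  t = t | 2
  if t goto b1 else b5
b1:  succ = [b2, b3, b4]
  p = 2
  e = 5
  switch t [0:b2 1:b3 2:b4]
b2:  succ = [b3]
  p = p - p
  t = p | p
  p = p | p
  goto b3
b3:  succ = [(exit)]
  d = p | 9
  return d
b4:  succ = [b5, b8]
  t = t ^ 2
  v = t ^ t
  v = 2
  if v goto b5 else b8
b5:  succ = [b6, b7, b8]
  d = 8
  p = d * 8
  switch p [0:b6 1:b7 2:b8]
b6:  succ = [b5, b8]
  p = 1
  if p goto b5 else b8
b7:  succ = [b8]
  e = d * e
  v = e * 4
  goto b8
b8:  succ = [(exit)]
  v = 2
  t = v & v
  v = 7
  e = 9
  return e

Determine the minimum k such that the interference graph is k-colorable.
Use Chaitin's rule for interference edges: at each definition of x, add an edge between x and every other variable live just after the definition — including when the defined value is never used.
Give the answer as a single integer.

Block summaries:
  b0: def={e,t} ue=∅
  b1: def={e,p} ue={t}
  b2: def={p,t} ue={p}
  b3: def={d} ue={p}
  b4: def={t,v} ue={t}
  b5: def={d,p} ue=∅
  b6: def={p} ue=∅
  b7: def={e,v} ue={d,e}
  b8: def={e,t,v} ue=∅

Liveness:
  live b0: ∅→{e,t}
  live b1: {t}→{e,p,t}
  live b2: {p}→{p}
  live b3: {p}→∅
  live b4: {e,t}→{e}
  live b5: {e}→{d,e}
  live b6: {e}→{e}
  live b7: {d,e}→∅
  live b8: ∅→∅

Conflict graph:
  d: {e,p}
  e: {d,p,t,v}
  p: {d,e,t}
  t: {e,p}
  v: {e}

Registers:
  {d,e,p} pairwise interfere (3-clique) ⇒ χ ≥ 3
  3-colouring: c0={e}  c1={p,v}  c2={d,t}
  χ = 3

Answer: 3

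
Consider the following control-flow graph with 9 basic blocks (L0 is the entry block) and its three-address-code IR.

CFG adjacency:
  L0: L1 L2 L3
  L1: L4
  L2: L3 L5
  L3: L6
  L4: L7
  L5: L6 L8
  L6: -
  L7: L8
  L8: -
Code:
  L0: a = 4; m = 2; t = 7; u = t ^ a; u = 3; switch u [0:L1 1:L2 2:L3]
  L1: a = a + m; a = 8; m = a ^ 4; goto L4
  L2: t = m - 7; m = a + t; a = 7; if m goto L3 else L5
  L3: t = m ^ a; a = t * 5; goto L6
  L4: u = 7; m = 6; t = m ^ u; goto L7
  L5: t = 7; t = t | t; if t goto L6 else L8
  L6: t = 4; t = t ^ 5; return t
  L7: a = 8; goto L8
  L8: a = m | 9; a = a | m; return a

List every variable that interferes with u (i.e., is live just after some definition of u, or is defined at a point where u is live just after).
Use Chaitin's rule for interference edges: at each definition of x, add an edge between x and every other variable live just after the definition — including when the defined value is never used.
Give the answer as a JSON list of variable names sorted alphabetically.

Answer: ["a", "m"]

Derivation:
Per-block:
  L0 def {a,m,t,u} use ∅
  L1 def {a,m} use {a,m}
  L2 def {a,m,t} use {a,m}
  L3 def {a,t} use {a,m}
  L4 def {m,t,u} use ∅
  L5 def {t} use ∅
  L6 def {t} use ∅
  L7 def {a} use ∅
  L8 def {a} use {m}

Live sets:
  live L0: ∅→{a,m}
  live L1: {a,m}→∅
  live L2: {a,m}→{a,m}
  live L3: {a,m}→∅
  live L4: ∅→{m}
  live L5: {m}→{m}
  live L6: ∅→∅
  live L7: {m}→{m}
  live L8: {m}→∅

Interfere edges:
  a — {m,t,u}
  m — {a,t,u}
  t — {a,m}
  u — {a,m}

N(u) = ["a", "m"]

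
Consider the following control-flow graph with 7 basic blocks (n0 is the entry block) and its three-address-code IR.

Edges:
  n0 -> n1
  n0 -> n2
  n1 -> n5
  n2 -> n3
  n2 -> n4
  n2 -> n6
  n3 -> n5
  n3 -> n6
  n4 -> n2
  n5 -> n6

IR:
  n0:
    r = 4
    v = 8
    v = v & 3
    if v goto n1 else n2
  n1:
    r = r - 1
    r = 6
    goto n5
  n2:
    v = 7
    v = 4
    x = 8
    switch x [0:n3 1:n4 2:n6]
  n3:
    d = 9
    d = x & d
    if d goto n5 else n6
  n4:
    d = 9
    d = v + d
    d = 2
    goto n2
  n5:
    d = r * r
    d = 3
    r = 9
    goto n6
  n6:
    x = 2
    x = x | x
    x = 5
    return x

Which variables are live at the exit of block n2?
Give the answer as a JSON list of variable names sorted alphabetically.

Per-block:
  n0: def={r,v} ue=∅
  n1: def={r} ue={r}
  n2: def={v,x} ue=∅
  n3: def={d} ue={x}
  n4: def={d} ue={v}
  n5: def={d,r} ue={r}
  n6: def={x} ue=∅

Liveness:
  live n0: ∅→{r}
  live n1: {r}→{r}
  live n2: {r}→{r,v,x}
  live n3: {r,x}→{r}
  live n4: {r,v}→{r}
  live n5: {r}→∅
  live n6: ∅→∅

live-out(n2) = ["r", "v", "x"]

Answer: ["r", "v", "x"]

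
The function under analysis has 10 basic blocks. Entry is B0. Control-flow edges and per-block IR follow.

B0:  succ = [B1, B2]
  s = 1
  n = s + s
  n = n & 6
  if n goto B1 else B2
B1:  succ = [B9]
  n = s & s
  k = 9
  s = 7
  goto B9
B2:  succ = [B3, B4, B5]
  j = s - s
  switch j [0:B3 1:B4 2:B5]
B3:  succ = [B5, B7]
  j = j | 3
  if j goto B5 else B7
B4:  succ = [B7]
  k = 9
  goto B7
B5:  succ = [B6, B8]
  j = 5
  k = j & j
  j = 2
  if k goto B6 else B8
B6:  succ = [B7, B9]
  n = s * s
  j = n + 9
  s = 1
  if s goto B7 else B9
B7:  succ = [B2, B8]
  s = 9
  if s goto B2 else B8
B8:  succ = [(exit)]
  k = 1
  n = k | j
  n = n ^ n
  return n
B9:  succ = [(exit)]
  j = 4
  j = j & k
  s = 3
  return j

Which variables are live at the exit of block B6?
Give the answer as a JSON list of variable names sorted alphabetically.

def/use:
  B0: def={n,s} ue=∅
  B1: def={k,n,s} ue={s}
  B2: def={j} ue={s}
  B3: def={j} ue={j}
  B4: def={k} ue=∅
  B5: def={j,k} ue=∅
  B6: def={j,n,s} ue={s}
  B7: def={s} ue=∅
  B8: def={k,n} ue={j}
  B9: def={j,s} ue={k}

Backward fixpoint:
  B0: in=∅ out={s}
  B1: in={s} out={k}
  B2: in={s} out={j,s}
  B3: in={j,s} out={j,s}
  B4: in={j} out={j}
  B5: in={s} out={j,k,s}
  B6: in={k,s} out={j,k}
  B7: in={j} out={j,s}
  B8: in={j} out=∅
  B9: in={k} out=∅

live-out(B6) = ["j", "k"]

Answer: ["j", "k"]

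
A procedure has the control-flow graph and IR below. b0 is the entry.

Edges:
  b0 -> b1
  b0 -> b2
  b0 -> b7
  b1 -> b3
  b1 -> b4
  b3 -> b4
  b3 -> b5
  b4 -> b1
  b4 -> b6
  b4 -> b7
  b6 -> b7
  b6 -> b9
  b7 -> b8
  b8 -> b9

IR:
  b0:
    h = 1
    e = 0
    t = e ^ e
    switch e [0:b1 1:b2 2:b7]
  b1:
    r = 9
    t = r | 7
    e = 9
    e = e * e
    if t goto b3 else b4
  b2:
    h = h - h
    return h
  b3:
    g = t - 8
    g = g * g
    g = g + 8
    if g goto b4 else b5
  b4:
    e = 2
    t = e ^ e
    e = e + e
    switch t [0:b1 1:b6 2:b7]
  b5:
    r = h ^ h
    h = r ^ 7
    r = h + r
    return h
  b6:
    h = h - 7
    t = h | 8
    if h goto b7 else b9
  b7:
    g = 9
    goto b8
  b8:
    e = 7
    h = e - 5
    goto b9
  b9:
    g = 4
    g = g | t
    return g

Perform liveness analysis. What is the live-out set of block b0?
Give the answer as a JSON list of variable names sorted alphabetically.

Answer: ["h", "t"]

Analysis:
Block summaries:
  b0 def {e,h,t} use ∅
  b1 def {e,r,t} use ∅
  b2 def {h} use {h}
  b3 def {g} use {t}
  b4 def {e,t} use ∅
  b5 def {h,r} use {h}
  b6 def {h,t} use {h}
  b7 def {g} use ∅
  b8 def {e,h} use ∅
  b9 def {g} use {t}

Liveness:
  live b0: ∅→{h,t}
  live b1: {h}→{h,t}
  live b2: {h}→∅
  live b3: {h,t}→{h}
  live b4: {h}→{h,t}
  live b5: {h}→∅
  live b6: {h}→{t}
  live b7: {t}→{t}
  live b8: {t}→{t}
  live b9: {t}→∅

live-out(b0) = ["h", "t"]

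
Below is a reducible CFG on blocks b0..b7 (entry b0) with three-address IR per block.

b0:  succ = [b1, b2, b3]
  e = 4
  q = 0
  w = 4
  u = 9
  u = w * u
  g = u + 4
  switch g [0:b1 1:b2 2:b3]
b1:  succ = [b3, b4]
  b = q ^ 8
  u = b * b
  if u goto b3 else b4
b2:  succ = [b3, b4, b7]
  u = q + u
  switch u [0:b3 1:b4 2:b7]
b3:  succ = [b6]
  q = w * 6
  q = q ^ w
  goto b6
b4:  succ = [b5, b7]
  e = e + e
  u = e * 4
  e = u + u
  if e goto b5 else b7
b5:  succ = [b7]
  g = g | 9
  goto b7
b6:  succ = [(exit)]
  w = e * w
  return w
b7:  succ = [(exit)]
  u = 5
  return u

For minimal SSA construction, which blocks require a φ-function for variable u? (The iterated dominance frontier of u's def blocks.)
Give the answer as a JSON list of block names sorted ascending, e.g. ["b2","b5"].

Answer: ["b3", "b4", "b7"]

Analysis:
idom tree: b1←b0 b2←b0 b3←b0 b4←b0 b5←b4 b6←b3 b7←b0
Join-block Dom:
  b3: preds {b0,b1,b2}: {b0} ∩ {b0,b1} ∩ {b0,b2} = {b0}; idom=b0
  b4: preds {b1,b2}: {b0,b1} ∩ {b0,b2} = {b0}; idom=b0
  b7: preds {b2,b4,b5}: {b0,b2} ∩ {b0,b4} ∩ {b0,b4,b5} = {b0}; idom=b0

DF derivation:
  b3←b0: walk · to b0
  b3←b1: walk b1 to b0
  b3←b2: walk b2 to b0
  b4←b1: walk b1 to b0
  b4←b2: walk b2 to b0
  b7←b2: walk b2 to b0
  b7←b4: walk b4 to b0
  b7←b5: walk b5→b4 to b0
  b0: DF=∅
  b1: DF={b3,b4}
  b2: DF={b3,b4,b7}
  b3: DF=∅
  b4: DF={b7}
  b5: DF={b7}
  b6: DF=∅
  b7: DF=∅

φ for u: defs {b0,b1,b2,b4,b7}
  DF⁺ = {b3,b4,b7}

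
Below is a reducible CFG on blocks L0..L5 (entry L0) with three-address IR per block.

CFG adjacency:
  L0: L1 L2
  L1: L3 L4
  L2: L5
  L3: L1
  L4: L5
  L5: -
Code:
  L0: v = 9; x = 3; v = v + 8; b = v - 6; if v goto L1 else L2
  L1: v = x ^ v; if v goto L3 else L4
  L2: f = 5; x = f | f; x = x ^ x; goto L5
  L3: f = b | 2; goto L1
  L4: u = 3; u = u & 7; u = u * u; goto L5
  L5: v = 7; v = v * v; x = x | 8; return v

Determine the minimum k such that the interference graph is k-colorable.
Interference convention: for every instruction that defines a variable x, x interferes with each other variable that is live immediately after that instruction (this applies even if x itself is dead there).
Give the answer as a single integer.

Answer: 4

Analysis:
Block summaries:
  L0 def {b,v,x} use ∅
  L1 def {v} use {v,x}
  L2 def {f,x} use ∅
  L3 def {f} use {b}
  L4 def {u} use ∅
  L5 def {v,x} use {x}

Liveness:
  L0 li=∅ lo={b,v,x}
  L1 li={b,v,x} lo={b,v,x}
  L2 li=∅ lo={x}
  L3 li={b,v,x} lo={b,v,x}
  L4 li={x} lo={x}
  L5 li={x} lo=∅

Interference:
  b — {f,v,x}
  f — {b,v,x}
  u — {x}
  v — {b,f,x}
  x — {b,f,u,v}

Registers:
  clique {b,f,v,x} ⇒ need ≥ 4
  assign b→R1 f→R2 u→R1 v→R3 x→R0 — no edge inside a register ⇒ χ ≤ 4
  χ = 4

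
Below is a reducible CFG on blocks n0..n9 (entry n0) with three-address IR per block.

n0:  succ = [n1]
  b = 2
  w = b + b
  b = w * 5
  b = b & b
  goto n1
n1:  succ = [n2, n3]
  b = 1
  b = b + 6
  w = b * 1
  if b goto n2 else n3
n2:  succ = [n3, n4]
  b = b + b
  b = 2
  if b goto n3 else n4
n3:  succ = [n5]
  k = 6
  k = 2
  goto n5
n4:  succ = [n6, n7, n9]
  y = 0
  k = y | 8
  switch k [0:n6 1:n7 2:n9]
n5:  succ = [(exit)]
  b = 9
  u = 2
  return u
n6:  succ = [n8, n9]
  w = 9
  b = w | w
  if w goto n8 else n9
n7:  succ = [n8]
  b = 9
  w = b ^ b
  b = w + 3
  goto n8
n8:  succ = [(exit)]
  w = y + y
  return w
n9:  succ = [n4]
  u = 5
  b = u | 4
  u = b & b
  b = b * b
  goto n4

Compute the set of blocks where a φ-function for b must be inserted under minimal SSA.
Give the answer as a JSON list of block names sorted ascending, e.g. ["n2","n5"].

idom tree: n1←n0 n2←n1 n3←n1 n4←n2 n5←n3 n6←n4 n7←n4 n8←n4 n9←n4
Join-block Dom:
  n3: preds {n1,n2}: {n0,n1} ∩ {n0,n1,n2} = {n0,n1}; idom=n1
  n4: preds {n2,n9}: {n0,n1,n2} ∩ {n0,n1,n2,n4,n9} = {n0,n1,n2}; idom=n2
  n8: preds {n6,n7}: {n0,n1,n2,n4,n6} ∩ {n0,n1,n2,n4,n7} = {n0,n1,n2,n4}; idom=n4
  n9: preds {n4,n6}: {n0,n1,n2,n4} ∩ {n0,n1,n2,n4,n6} = {n0,n1,n2,n4}; idom=n4

DF derivation:
  join n3 pred n1: · stop@n1
  join n3 pred n2: n2 stop@n1
  join n4 pred n2: · stop@n2
  join n4 pred n9: n9→n4 stop@n2
  join n8 pred n6: n6 stop@n4
  join n8 pred n7: n7 stop@n4
  join n9 pred n4: · stop@n4
  join n9 pred n6: n6 stop@n4
  DF(n0)=∅
  DF(n1)=∅
  DF(n2)={n3}
  DF(n3)=∅
  DF(n4)={n4}
  DF(n5)=∅
  DF(n6)={n8,n9}
  DF(n7)={n8}
  DF(n8)=∅
  DF(n9)={n4}

φ for b: defs {n0,n1,n2,n5,n6,n7,n9}
  DF⁺ = {n3,n4,n8,n9}

Answer: ["n3", "n4", "n8", "n9"]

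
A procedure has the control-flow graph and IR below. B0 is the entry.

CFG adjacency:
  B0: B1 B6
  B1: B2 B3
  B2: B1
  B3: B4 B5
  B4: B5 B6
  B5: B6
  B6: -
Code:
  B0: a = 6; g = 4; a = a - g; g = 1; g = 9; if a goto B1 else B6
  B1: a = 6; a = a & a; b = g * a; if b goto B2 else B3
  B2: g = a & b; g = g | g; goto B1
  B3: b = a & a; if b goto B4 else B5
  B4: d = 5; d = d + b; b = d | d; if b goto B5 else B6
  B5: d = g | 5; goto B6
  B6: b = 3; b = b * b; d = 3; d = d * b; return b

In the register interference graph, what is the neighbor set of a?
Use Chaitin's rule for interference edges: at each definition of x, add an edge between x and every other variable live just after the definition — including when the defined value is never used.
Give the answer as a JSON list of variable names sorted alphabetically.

def/use:
  B0: def={a,g} ue=∅
  B1: def={a,b} ue={g}
  B2: def={g} ue={a,b}
  B3: def={b} ue={a}
  B4: def={b,d} ue={b}
  B5: def={d} ue={g}
  B6: def={b,d} ue=∅

Live sets:
  live B0: ∅→{g}
  live B1: {g}→{a,b,g}
  live B2: {a,b}→{g}
  live B3: {a,g}→{b,g}
  live B4: {b,g}→{g}
  live B5: {g}→∅
  live B6: ∅→∅

Conflict graph:
  a: {b,g}
  b: {a,d,g}
  d: {b,g}
  g: {a,b,d}

N(a) = ["b", "g"]

Answer: ["b", "g"]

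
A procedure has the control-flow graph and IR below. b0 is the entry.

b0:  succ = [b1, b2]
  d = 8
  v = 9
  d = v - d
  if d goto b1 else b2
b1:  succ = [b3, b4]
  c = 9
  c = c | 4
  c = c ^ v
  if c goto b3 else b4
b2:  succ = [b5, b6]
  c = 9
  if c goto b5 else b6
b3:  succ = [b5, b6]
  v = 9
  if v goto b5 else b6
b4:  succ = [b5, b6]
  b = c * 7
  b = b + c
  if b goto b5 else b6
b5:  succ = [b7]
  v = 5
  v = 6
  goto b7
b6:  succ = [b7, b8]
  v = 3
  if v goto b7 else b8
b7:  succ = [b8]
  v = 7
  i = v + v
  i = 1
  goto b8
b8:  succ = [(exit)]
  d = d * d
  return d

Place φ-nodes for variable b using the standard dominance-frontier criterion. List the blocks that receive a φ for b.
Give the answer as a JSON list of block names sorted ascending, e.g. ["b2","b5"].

Answer: ["b5", "b6", "b7", "b8"]

Working:
idom tree: b1←b0 b2←b0 b3←b1 b4←b1 b5←b0 b6←b0 b7←b0 b8←b0
Dom at joins:
  b5: preds {b2,b3,b4}: {b0,b2} ∩ {b0,b1,b3} ∩ {b0,b1,b4} = {b0}; idom=b0
  b6: preds {b2,b3,b4}: {b0,b2} ∩ {b0,b1,b3} ∩ {b0,b1,b4} = {b0}; idom=b0
  b7: preds {b5,b6}: {b0,b5} ∩ {b0,b6} = {b0}; idom=b0
  b8: preds {b6,b7}: {b0,b6} ∩ {b0,b7} = {b0}; idom=b0

Frontier:
  join b5 pred b2: b2 stop@b0
  join b5 pred b3: b3→b1 stop@b0
  join b5 pred b4: b4→b1 stop@b0
  join b6 pred b2: b2 stop@b0
  join b6 pred b3: b3→b1 stop@b0
  join b6 pred b4: b4→b1 stop@b0
  join b7 pred b5: b5 stop@b0
  join b7 pred b6: b6 stop@b0
  join b8 pred b6: b6 stop@b0
  join b8 pred b7: b7 stop@b0
  b0: DF=∅
  b1: DF={b5,b6}
  b2: DF={b5,b6}
  b3: DF={b5,b6}
  b4: DF={b5,b6}
  b5: DF={b7}
  b6: DF={b7,b8}
  b7: DF={b8}
  b8: DF=∅

φ for b: defs {b4}
  DF⁺ = {b5,b6,b7,b8}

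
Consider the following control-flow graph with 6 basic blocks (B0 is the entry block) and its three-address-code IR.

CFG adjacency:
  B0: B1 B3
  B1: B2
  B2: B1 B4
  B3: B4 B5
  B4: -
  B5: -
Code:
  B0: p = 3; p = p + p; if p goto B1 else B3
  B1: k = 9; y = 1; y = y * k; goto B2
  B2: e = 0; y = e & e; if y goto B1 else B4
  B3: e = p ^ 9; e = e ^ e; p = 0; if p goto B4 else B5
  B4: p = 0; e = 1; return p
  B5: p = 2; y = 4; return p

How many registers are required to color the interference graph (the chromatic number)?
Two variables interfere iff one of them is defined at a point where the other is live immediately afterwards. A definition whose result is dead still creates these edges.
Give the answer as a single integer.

Per-block:
  B0: def={p} ue=∅
  B1: def={k,y} ue=∅
  B2: def={e,y} ue=∅
  B3: def={e,p} ue={p}
  B4: def={e,p} ue=∅
  B5: def={p,y} ue=∅

Live sets:
  B0: in=∅ out={p}
  B1: in=∅ out=∅
  B2: in=∅ out=∅
  B3: in={p} out=∅
  B4: in=∅ out=∅
  B5: in=∅ out=∅

Conflict graph:
  e: {p}
  k: {y}
  p: {e,y}
  y: {k,p}

Colouring:
  {e,p} pairwise interfere (2-clique) ⇒ χ ≥ 2
  2-colouring: r0={k,p}  r1={e,y}
  χ = 2

Answer: 2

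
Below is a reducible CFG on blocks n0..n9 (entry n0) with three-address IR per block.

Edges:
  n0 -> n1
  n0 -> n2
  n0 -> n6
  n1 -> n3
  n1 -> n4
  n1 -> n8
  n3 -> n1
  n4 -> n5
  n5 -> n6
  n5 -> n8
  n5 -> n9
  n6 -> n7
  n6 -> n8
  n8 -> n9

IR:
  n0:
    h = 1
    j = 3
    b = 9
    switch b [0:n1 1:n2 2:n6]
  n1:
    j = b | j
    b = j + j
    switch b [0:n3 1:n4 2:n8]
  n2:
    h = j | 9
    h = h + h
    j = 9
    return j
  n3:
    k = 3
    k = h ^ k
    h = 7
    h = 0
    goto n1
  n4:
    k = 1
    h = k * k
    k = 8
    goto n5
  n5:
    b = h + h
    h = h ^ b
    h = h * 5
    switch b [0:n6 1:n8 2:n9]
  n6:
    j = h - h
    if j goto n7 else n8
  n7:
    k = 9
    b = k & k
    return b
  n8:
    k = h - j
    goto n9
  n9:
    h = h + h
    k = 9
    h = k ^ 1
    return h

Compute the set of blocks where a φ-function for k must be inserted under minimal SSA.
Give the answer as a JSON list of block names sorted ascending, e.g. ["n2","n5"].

Answer: ["n1", "n6", "n8", "n9"]

Analysis:
idom tree: n1←n0 n2←n0 n3←n1 n4←n1 n5←n4 n6←n0 n7←n6 n8←n0 n9←n0
Dom∩ at merges:
  n1: preds {n0,n3}: {n0} ∩ {n0,n1,n3} = {n0}; idom=n0
  n6: preds {n0,n5}: {n0} ∩ {n0,n1,n4,n5} = {n0}; idom=n0
  n8: preds {n1,n5,n6}: {n0,n1} ∩ {n0,n1,n4,n5} ∩ {n0,n6} = {n0}; idom=n0
  n9: preds {n5,n8}: {n0,n1,n4,n5} ∩ {n0,n8} = {n0}; idom=n0

DF walk-up:
  join n1 pred n0: · stop@n0
  join n1 pred n3: n3→n1 stop@n0
  join n6 pred n0: · stop@n0
  join n6 pred n5: n5→n4→n1 stop@n0
  join n8 pred n1: n1 stop@n0
  join n8 pred n5: n5→n4→n1 stop@n0
  join n8 pred n6: n6 stop@n0
  join n9 pred n5: n5→n4→n1 stop@n0
  join n9 pred n8: n8 stop@n0
  n0: DF=∅
  n1: DF={n1,n6,n8,n9}
  n2: DF=∅
  n3: DF={n1}
  n4: DF={n6,n8,n9}
  n5: DF={n6,n8,n9}
  n6: DF={n8}
  n7: DF=∅
  n8: DF={n9}
  n9: DF=∅

φ for k: defs {n3,n4,n7,n8,n9}
  DF⁺ = {n1,n6,n8,n9}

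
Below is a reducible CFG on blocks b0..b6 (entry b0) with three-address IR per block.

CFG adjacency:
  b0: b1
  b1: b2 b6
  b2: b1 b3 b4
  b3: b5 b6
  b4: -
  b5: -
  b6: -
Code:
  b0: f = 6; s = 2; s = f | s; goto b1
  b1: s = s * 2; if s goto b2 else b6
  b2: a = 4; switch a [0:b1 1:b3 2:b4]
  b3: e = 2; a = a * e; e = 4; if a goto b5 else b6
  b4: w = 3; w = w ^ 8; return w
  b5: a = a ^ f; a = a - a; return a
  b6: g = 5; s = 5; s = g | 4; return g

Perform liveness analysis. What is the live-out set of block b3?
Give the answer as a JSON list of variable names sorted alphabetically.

Per-block:
  b0: {f,s} / ∅
  b1: {s} / {s}
  b2: {a} / ∅
  b3: {a,e} / {a}
  b4: {w} / ∅
  b5: {a} / {a,f}
  b6: {g,s} / ∅

Backward fixpoint:
  b0 li=∅ lo={f,s}
  b1 li={f,s} lo={f,s}
  b2 li={f,s} lo={a,f,s}
  b3 li={a,f} lo={a,f}
  b4 li=∅ lo=∅
  b5 li={a,f} lo=∅
  b6 li=∅ lo=∅

live-out(b3) = ["a", "f"]

Answer: ["a", "f"]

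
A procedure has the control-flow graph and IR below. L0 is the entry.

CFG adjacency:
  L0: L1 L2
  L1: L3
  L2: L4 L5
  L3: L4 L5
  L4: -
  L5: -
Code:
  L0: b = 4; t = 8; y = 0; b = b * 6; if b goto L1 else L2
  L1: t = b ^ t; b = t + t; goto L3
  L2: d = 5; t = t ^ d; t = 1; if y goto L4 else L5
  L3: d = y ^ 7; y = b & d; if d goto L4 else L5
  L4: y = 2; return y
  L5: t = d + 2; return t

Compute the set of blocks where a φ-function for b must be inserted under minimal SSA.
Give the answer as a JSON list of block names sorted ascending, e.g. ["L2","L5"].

idom tree: L1←L0 L2←L0 L3←L1 L4←L0 L5←L0
Dom∩ at merges:
  L4: preds {L2,L3}: {L0,L2} ∩ {L0,L1,L3} = {L0}; idom=L0
  L5: preds {L2,L3}: {L0,L2} ∩ {L0,L1,L3} = {L0}; idom=L0

Frontier:
  L4←L2: walk L2 to L0
  L4←L3: walk L3→L1 to L0
  L5←L2: walk L2 to L0
  L5←L3: walk L3→L1 to L0
  L0: DF=∅
  L1: DF={L4,L5}
  L2: DF={L4,L5}
  L3: DF={L4,L5}
  L4: DF=∅
  L5: DF=∅

φ for b: defs {L0,L1}
  DF⁺ = {L4,L5}

Answer: ["L4", "L5"]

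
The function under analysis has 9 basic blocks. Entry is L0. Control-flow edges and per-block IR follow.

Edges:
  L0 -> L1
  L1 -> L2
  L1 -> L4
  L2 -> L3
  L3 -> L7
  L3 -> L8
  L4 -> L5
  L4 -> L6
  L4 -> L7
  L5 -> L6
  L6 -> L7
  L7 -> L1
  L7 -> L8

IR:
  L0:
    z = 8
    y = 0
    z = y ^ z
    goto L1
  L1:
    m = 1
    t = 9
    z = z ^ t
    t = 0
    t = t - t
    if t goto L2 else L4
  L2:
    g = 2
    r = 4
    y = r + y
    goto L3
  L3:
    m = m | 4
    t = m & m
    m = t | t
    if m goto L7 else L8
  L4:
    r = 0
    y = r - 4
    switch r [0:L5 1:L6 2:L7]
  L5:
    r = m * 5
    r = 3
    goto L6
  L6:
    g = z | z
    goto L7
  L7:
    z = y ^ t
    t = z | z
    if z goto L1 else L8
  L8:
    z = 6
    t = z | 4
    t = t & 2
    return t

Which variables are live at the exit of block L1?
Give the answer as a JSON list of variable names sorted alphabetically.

Answer: ["m", "t", "y", "z"]

Working:
Block summaries:
  L0: {y,z} / ∅
  L1: {m,t,z} / {z}
  L2: {g,r,y} / {y}
  L3: {m,t} / {m}
  L4: {r,y} / ∅
  L5: {r} / {m}
  L6: {g} / {z}
  L7: {t,z} / {t,y}
  L8: {t,z} / ∅

Backward fixpoint:
  live L0: ∅→{y,z}
  live L1: {y,z}→{m,t,y,z}
  live L2: {m,y}→{m,y}
  live L3: {m,y}→{t,y}
  live L4: {m,t,z}→{m,t,y,z}
  live L5: {m,t,y,z}→{t,y,z}
  live L6: {t,y,z}→{t,y}
  live L7: {t,y}→{y,z}
  live L8: ∅→∅

live-out(L1) = ["m", "t", "y", "z"]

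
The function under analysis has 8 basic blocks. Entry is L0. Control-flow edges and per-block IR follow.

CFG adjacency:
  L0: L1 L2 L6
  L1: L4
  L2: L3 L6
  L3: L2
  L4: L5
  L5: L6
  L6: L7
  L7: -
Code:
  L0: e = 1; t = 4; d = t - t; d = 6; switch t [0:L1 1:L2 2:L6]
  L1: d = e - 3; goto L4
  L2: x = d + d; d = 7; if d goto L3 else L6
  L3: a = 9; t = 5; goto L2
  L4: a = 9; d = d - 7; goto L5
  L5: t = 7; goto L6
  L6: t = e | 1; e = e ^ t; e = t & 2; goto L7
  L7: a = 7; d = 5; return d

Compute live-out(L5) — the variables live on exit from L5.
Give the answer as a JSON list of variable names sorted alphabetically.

def/use:
  L0: def={d,e,t} ue=∅
  L1: def={d} ue={e}
  L2: def={d,x} ue={d}
  L3: def={a,t} ue=∅
  L4: def={a,d} ue={d}
  L5: def={t} ue=∅
  L6: def={e,t} ue={e}
  L7: def={a,d} ue=∅

Live sets:
  live L0: ∅→{d,e}
  live L1: {e}→{d,e}
  live L2: {d,e}→{d,e}
  live L3: {d,e}→{d,e}
  live L4: {d,e}→{e}
  live L5: {e}→{e}
  live L6: {e}→∅
  live L7: ∅→∅

live-out(L5) = ["e"]

Answer: ["e"]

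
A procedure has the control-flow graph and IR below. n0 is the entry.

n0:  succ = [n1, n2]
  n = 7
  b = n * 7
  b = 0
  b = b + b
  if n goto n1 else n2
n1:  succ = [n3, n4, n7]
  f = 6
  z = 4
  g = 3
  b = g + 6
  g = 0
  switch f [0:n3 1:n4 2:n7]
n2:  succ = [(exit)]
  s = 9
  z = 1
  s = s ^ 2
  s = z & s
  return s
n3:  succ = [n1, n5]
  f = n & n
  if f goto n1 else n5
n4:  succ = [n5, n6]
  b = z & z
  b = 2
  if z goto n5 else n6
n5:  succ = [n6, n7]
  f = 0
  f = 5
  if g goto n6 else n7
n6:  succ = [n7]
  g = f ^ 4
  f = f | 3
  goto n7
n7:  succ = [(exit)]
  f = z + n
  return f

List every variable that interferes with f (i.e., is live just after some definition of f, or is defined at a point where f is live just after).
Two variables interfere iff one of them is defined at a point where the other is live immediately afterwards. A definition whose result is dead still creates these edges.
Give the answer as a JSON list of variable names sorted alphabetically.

Answer: ["b", "g", "n", "z"]

Analysis:
def/use:
  n0: {b,n} / ∅
  n1: {b,f,g,z} / ∅
  n2: {s,z} / ∅
  n3: {f} / {n}
  n4: {b} / {z}
  n5: {f} / {g}
  n6: {f,g} / {f}
  n7: {f} / {n,z}

Backward fixpoint:
  n0: in=∅ out={n}
  n1: in={n} out={f,g,n,z}
  n2: in=∅ out=∅
  n3: in={g,n,z} out={g,n,z}
  n4: in={f,g,n,z} out={f,g,n,z}
  n5: in={g,n,z} out={f,n,z}
  n6: in={f,n,z} out={n,z}
  n7: in={n,z} out=∅

Interfere edges:
  b↔{f,g,n,z}
  f↔{b,g,n,z}
  g↔{b,f,n,z}
  n↔{b,f,g,z}
  s↔{z}
  z↔{b,f,g,n,s}

N(f) = ["b", "g", "n", "z"]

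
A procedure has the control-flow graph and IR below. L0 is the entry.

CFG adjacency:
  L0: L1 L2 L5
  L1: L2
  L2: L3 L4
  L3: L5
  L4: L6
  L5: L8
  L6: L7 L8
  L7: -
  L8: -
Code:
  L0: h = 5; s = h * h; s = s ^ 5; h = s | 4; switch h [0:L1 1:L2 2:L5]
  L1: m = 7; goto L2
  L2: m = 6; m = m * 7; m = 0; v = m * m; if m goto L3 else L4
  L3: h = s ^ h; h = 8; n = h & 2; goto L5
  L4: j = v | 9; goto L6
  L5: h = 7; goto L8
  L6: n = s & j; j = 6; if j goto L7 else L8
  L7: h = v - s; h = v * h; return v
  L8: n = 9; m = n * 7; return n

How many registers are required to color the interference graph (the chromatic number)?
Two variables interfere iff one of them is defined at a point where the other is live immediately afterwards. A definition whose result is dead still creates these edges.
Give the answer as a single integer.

Block summaries:
  L0: def={h,s} ue=∅
  L1: def={m} ue=∅
  L2: def={m,v} ue=∅
  L3: def={h,n} ue={h,s}
  L4: def={j} ue={v}
  L5: def={h} ue=∅
  L6: def={j,n} ue={j,s}
  L7: def={h} ue={s,v}
  L8: def={m,n} ue=∅

Backward fixpoint:
  L0 li=∅ lo={h,s}
  L1 li={h,s} lo={h,s}
  L2 li={h,s} lo={h,s,v}
  L3 li={h,s} lo=∅
  L4 li={s,v} lo={j,s,v}
  L5 li=∅ lo=∅
  L6 li={j,s,v} lo={s,v}
  L7 li={s,v} lo=∅
  L8 li=∅ lo=∅

Conflict graph:
  h↔{m,s,v}
  j↔{s,v}
  m↔{h,n,s,v}
  n↔{m,s,v}
  s↔{h,j,m,n,v}
  v↔{h,j,m,n,s}

Chromatic number:
  lower bound: {h,m,s,v} mutually conflict ⇒ χ ≥ 4
  4-colouring: r0={s}  r1={v}  r2={j,m}  r3={h,n}
  χ = 4

Answer: 4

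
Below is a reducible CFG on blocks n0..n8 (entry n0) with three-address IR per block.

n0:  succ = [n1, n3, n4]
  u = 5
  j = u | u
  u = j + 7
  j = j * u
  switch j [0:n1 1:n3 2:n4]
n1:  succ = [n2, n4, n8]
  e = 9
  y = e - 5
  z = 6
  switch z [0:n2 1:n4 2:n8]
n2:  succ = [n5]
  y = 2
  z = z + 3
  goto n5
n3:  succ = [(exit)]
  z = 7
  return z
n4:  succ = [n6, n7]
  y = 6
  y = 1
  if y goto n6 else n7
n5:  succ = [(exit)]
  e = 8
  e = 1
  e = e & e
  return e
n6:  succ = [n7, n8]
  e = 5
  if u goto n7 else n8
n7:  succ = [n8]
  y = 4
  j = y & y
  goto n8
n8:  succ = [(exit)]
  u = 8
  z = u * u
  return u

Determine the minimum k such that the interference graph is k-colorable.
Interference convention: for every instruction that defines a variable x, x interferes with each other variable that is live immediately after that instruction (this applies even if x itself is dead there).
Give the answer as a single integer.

Answer: 3

Derivation:
Per-block:
  n0: {j,u} / ∅
  n1: {e,y,z} / ∅
  n2: {y,z} / {z}
  n3: {z} / ∅
  n4: {y} / ∅
  n5: {e} / ∅
  n6: {e} / {u}
  n7: {j,y} / ∅
  n8: {u,z} / ∅

Backward fixpoint:
  n0: in=∅ out={u}
  n1: in={u} out={u,z}
  n2: in={z} out=∅
  n3: in=∅ out=∅
  n4: in={u} out={u}
  n5: in=∅ out=∅
  n6: in={u} out=∅
  n7: in=∅ out=∅
  n8: in=∅ out=∅

Interference:
  e — {u}
  j — {u}
  u — {e,j,y,z}
  y — {u,z}
  z — {u,y}

Chromatic number:
  {u,y,z} pairwise interfere (3-clique) ⇒ χ ≥ 3
  assign e→R1 j→R1 u→R0 y→R1 z→R2 — no edge inside a register ⇒ χ ≤ 3
  χ = 3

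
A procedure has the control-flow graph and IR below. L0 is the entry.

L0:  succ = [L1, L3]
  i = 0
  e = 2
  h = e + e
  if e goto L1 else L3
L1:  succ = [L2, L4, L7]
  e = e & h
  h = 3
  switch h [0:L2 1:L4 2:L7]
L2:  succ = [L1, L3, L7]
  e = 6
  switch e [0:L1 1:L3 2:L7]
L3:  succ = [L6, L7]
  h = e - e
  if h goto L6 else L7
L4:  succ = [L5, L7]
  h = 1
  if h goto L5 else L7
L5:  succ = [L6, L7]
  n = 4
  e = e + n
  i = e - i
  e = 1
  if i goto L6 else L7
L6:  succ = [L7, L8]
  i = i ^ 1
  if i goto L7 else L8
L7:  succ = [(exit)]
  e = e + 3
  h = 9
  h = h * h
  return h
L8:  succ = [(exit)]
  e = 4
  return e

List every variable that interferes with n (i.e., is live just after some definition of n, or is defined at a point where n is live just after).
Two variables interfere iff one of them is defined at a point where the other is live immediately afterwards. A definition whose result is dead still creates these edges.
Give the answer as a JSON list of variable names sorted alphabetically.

Answer: ["e", "i"]

Working:
Block summaries:
  L0: def={e,h,i} ue=∅
  L1: def={e,h} ue={e,h}
  L2: def={e} ue=∅
  L3: def={h} ue={e}
  L4: def={h} ue=∅
  L5: def={e,i,n} ue={e,i}
  L6: def={i} ue={i}
  L7: def={e,h} ue={e}
  L8: def={e} ue=∅

Backward fixpoint:
  L0: in=∅ out={e,h,i}
  L1: in={e,h,i} out={e,h,i}
  L2: in={h,i} out={e,h,i}
  L3: in={e,i} out={e,i}
  L4: in={e,i} out={e,i}
  L5: in={e,i} out={e,i}
  L6: in={e,i} out={e}
  L7: in={e} out=∅
  L8: in=∅ out=∅

Interference:
  e: {h,i,n}
  h: {e,i}
  i: {e,h,n}
  n: {e,i}

N(n) = ["e", "i"]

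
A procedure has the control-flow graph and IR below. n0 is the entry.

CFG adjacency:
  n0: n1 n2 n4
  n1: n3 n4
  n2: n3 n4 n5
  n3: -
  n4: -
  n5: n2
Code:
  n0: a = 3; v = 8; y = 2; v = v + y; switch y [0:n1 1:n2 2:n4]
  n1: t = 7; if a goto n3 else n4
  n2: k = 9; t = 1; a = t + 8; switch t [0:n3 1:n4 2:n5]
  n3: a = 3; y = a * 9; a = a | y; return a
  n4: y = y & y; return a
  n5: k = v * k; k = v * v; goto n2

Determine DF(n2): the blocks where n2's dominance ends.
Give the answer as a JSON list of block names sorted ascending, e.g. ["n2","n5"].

Answer: ["n2", "n3", "n4"]

Derivation:
idom tree: n1←n0 n2←n0 n3←n0 n4←n0 n5←n2
Dom∩ at merges:
  n2: preds {n0,n5}: {n0} ∩ {n0,n2,n5} = {n0}; idom=n0
  n3: preds {n1,n2}: {n0,n1} ∩ {n0,n2} = {n0}; idom=n0
  n4: preds {n0,n1,n2}: {n0} ∩ {n0,n1} ∩ {n0,n2} = {n0}; idom=n0

Frontier:
  join n2 pred n0: · stop@n0
  join n2 pred n5: n5→n2 stop@n0
  join n3 pred n1: n1 stop@n0
  join n3 pred n2: n2 stop@n0
  join n4 pred n0: · stop@n0
  join n4 pred n1: n1 stop@n0
  join n4 pred n2: n2 stop@n0
  DF(n0)=∅
  DF(n1)={n3,n4}
  DF(n2)={n2,n3,n4}
  DF(n3)=∅
  DF(n4)=∅
  DF(n5)={n2}

DF(n2) = ["n2", "n3", "n4"]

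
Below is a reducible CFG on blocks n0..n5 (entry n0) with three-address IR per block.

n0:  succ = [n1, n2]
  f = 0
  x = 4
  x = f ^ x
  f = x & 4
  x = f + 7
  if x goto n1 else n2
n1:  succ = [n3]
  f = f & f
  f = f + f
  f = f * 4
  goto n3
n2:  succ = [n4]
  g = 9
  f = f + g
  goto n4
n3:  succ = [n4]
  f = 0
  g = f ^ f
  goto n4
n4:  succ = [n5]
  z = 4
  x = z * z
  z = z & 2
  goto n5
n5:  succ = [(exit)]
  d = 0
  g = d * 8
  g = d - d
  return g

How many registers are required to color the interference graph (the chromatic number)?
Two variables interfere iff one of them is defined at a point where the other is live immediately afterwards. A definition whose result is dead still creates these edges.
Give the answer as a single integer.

Answer: 2

Derivation:
def/use:
  n0: {f,x} / ∅
  n1: {f} / {f}
  n2: {f,g} / {f}
  n3: {f,g} / ∅
  n4: {x,z} / ∅
  n5: {d,g} / ∅

Backward fixpoint:
  live n0: ∅→{f}
  live n1: {f}→∅
  live n2: {f}→∅
  live n3: ∅→∅
  live n4: ∅→∅
  live n5: ∅→∅

Interference:
  d↔{g}
  f↔{g,x}
  g↔{d,f}
  x↔{f,z}
  z↔{x}

Registers:
  clique {d,g} ⇒ need ≥ 2
  2-colouring: c0={d,f,z}  c1={g,x}
  χ = 2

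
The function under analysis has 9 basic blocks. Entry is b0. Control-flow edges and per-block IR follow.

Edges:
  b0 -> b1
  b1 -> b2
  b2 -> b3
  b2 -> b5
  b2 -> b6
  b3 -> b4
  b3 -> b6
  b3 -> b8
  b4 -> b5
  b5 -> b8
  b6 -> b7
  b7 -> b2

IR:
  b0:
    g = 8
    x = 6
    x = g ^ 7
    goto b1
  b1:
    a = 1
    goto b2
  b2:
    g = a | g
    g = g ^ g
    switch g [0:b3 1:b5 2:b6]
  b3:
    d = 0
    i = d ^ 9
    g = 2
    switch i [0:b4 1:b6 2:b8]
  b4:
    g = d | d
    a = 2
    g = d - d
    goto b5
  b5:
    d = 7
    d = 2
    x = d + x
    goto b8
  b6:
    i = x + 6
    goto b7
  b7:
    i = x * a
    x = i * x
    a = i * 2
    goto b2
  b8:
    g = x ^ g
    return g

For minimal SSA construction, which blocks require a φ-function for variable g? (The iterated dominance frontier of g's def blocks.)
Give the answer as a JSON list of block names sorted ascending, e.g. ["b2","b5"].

idom tree: b1←b0 b2←b1 b3←b2 b4←b3 b5←b2 b6←b2 b7←b6 b8←b2
Dom∩ at merges:
  b2: preds {b1,b7}: {b0,b1} ∩ {b0,b1,b2,b6,b7} = {b0,b1}; idom=b1
  b5: preds {b2,b4}: {b0,b1,b2} ∩ {b0,b1,b2,b3,b4} = {b0,b1,b2}; idom=b2
  b6: preds {b2,b3}: {b0,b1,b2} ∩ {b0,b1,b2,b3} = {b0,b1,b2}; idom=b2
  b8: preds {b3,b5}: {b0,b1,b2,b3} ∩ {b0,b1,b2,b5} = {b0,b1,b2}; idom=b2

Frontier:
  join b2 pred b1: · stop@b1
  join b2 pred b7: b7→b6→b2 stop@b1
  join b5 pred b2: · stop@b2
  join b5 pred b4: b4→b3 stop@b2
  join b6 pred b2: · stop@b2
  join b6 pred b3: b3 stop@b2
  join b8 pred b3: b3 stop@b2
  join b8 pred b5: b5 stop@b2
  b0: DF=∅
  b1: DF=∅
  b2: DF={b2}
  b3: DF={b5,b6,b8}
  b4: DF={b5}
  b5: DF={b8}
  b6: DF={b2}
  b7: DF={b2}
  b8: DF=∅

φ for g: defs {b0,b2,b3,b4,b8}
  DF⁺ = {b2,b5,b6,b8}

Answer: ["b2", "b5", "b6", "b8"]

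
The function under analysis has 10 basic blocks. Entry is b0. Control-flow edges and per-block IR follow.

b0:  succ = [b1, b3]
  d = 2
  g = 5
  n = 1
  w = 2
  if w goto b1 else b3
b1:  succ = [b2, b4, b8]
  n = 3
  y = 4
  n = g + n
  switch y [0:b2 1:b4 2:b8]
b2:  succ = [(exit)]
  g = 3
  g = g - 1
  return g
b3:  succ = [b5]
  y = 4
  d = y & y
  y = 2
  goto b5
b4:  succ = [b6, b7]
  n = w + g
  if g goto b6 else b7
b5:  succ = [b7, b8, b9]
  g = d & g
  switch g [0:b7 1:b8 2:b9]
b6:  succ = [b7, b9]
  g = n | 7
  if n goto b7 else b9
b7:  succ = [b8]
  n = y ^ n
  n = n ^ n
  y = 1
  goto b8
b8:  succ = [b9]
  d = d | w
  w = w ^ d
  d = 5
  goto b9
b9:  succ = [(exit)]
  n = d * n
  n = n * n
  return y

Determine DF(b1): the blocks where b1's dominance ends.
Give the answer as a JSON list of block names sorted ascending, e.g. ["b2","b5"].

idom tree: b1←b0 b2←b1 b3←b0 b4←b1 b5←b3 b6←b4 b7←b0 b8←b0 b9←b0
Dom at joins:
  b7: preds {b4,b5,b6}: {b0,b1,b4} ∩ {b0,b3,b5} ∩ {b0,b1,b4,b6} = {b0}; idom=b0
  b8: preds {b1,b5,b7}: {b0,b1} ∩ {b0,b3,b5} ∩ {b0,b7} = {b0}; idom=b0
  b9: preds {b5,b6,b8}: {b0,b3,b5} ∩ {b0,b1,b4,b6} ∩ {b0,b8} = {b0}; idom=b0

DF walk-up:
  b7←b4: walk b4→b1 to b0
  b7←b5: walk b5→b3 to b0
  b7←b6: walk b6→b4→b1 to b0
  b8←b1: walk b1 to b0
  b8←b5: walk b5→b3 to b0
  b8←b7: walk b7 to b0
  b9←b5: walk b5→b3 to b0
  b9←b6: walk b6→b4→b1 to b0
  b9←b8: walk b8 to b0
  DF(b0)=∅
  DF(b1)={b7,b8,b9}
  DF(b2)=∅
  DF(b3)={b7,b8,b9}
  DF(b4)={b7,b9}
  DF(b5)={b7,b8,b9}
  DF(b6)={b7,b9}
  DF(b7)={b8}
  DF(b8)={b9}
  DF(b9)=∅

DF(b1) = ["b7", "b8", "b9"]

Answer: ["b7", "b8", "b9"]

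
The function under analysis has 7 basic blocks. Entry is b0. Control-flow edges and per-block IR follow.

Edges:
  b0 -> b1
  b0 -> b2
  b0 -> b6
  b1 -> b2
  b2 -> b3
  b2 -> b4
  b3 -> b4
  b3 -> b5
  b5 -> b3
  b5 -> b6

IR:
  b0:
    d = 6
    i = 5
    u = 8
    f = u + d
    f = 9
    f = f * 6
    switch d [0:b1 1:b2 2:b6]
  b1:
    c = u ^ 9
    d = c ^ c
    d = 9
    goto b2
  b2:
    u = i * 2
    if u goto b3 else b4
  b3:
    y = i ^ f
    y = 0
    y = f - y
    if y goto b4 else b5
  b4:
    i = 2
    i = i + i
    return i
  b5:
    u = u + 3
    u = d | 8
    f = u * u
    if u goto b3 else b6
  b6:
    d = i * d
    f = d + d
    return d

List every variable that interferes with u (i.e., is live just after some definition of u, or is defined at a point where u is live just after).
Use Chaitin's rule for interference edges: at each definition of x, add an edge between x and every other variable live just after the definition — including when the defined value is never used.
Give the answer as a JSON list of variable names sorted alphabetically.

Answer: ["d", "f", "i", "y"]

Derivation:
Per-block:
  b0: {d,f,i,u} / ∅
  b1: {c,d} / {u}
  b2: {u} / {i}
  b3: {y} / {f,i}
  b4: {i} / ∅
  b5: {f,u} / {d,u}
  b6: {d,f} / {d,i}

Live sets:
  b0 li=∅ lo={d,f,i,u}
  b1 li={f,i,u} lo={d,f,i}
  b2 li={d,f,i} lo={d,f,i,u}
  b3 li={d,f,i,u} lo={d,i,u}
  b4 li=∅ lo=∅
  b5 li={d,i,u} lo={d,f,i,u}
  b6 li={d,i} lo=∅

Conflict graph:
  c: {f,i}
  d: {f,i,u,y}
  f: {c,d,i,u,y}
  i: {c,d,f,u,y}
  u: {d,f,i,y}
  y: {d,f,i,u}

N(u) = ["d", "f", "i", "y"]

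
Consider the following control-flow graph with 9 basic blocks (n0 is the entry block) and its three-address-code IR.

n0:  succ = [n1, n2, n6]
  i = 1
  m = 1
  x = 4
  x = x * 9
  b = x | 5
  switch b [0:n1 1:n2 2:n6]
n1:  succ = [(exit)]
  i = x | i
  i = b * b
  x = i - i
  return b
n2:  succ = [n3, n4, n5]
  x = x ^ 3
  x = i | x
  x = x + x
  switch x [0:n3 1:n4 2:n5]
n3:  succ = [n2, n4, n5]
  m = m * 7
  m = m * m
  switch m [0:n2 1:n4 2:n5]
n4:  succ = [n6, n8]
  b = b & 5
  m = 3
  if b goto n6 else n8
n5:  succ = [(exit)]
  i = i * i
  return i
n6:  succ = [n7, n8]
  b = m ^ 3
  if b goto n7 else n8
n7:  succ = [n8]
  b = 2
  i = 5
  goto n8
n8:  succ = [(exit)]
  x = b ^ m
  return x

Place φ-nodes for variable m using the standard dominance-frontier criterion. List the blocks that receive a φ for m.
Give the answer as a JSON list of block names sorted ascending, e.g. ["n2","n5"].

idom tree: n1←n0 n2←n0 n3←n2 n4←n2 n5←n2 n6←n0 n7←n6 n8←n0
Dom at joins:
  n2: preds {n0,n3}: {n0} ∩ {n0,n2,n3} = {n0}; idom=n0
  n4: preds {n2,n3}: {n0,n2} ∩ {n0,n2,n3} = {n0,n2}; idom=n2
  n5: preds {n2,n3}: {n0,n2} ∩ {n0,n2,n3} = {n0,n2}; idom=n2
  n6: preds {n0,n4}: {n0} ∩ {n0,n2,n4} = {n0}; idom=n0
  n8: preds {n4,n6,n7}: {n0,n2,n4} ∩ {n0,n6} ∩ {n0,n6,n7} = {n0}; idom=n0

DF walk-up:
  n2←n0: walk · to n0
  n2←n3: walk n3→n2 to n0
  n4←n2: walk · to n2
  n4←n3: walk n3 to n2
  n5←n2: walk · to n2
  n5←n3: walk n3 to n2
  n6←n0: walk · to n0
  n6←n4: walk n4→n2 to n0
  n8←n4: walk n4→n2 to n0
  n8←n6: walk n6 to n0
  n8←n7: walk n7→n6 to n0
  n0 → ∅
  n1 → ∅
  n2 → {n2,n6,n8}
  n3 → {n2,n4,n5}
  n4 → {n6,n8}
  n5 → ∅
  n6 → {n8}
  n7 → {n8}
  n8 → ∅

φ for m: defs {n0,n3,n4}
  DF⁺ = {n2,n4,n5,n6,n8}

Answer: ["n2", "n4", "n5", "n6", "n8"]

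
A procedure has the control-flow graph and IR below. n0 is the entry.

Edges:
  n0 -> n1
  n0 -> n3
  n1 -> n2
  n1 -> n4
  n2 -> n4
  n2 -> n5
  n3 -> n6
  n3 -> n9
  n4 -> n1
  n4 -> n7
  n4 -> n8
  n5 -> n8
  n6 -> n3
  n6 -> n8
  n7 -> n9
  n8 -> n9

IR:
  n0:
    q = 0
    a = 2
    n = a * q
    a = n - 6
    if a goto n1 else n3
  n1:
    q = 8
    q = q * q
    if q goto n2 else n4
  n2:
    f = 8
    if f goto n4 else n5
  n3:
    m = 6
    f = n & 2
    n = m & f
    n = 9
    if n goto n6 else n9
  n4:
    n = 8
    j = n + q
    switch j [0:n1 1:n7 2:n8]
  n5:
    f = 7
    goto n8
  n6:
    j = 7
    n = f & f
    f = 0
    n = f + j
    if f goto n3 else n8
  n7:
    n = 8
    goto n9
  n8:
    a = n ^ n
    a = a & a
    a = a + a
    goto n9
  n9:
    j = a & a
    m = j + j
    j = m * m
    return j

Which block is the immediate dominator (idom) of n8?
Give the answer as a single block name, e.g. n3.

idom tree: n1←n0 n2←n1 n3←n0 n4←n1 n5←n2 n6←n3 n7←n4 n8←n0 n9←n0
Join-block Dom:
  n1: preds {n0,n4}: {n0} ∩ {n0,n1,n4} = {n0}; idom=n0
  n3: preds {n0,n6}: {n0} ∩ {n0,n3,n6} = {n0}; idom=n0
  n4: preds {n1,n2}: {n0,n1} ∩ {n0,n1,n2} = {n0,n1}; idom=n1
  n8: preds {n4,n5,n6}: {n0,n1,n4} ∩ {n0,n1,n2,n5} ∩ {n0,n3,n6} = {n0}; idom=n0
  n9: preds {n3,n7,n8}: {n0,n3} ∩ {n0,n1,n4,n7} ∩ {n0,n8} = {n0}; idom=n0

idom(n8) = n0

Answer: n0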